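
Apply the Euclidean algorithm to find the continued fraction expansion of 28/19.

[1; 2, 9]

Run the Euclidean algorithm on 28 and 19; the successive quotients are the partial quotients a_0, a_1, ... (each step inverts the fractional part left over by the previous one):
  28 = 1*19 + 9, so a_0 = 1.
  19 = 2*9 + 1, so a_1 = 2.
  9 = 9*1 + 0, so a_2 = 9.
The remainder reaches 0 after 3 divisions, so the expansion has 3 partial quotients, read off in order.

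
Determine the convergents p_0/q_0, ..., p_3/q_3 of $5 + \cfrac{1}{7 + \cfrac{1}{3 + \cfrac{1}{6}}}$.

Using the convergent recurrence p_i = a_i*p_{i-1} + p_{i-2}, q_i = a_i*q_{i-1} + q_{i-2} with p_{-2}=0, p_{-1}=1, q_{-2}=1, q_{-1}=0:
  i=0: a_0=5, p_0 = 5*1 + 0 = 5, q_0 = 5*0 + 1 = 1.
  i=1: a_1=7, p_1 = 7*5 + 1 = 36, q_1 = 7*1 + 0 = 7.
  i=2: a_2=3, p_2 = 3*36 + 5 = 113, q_2 = 3*7 + 1 = 22.
  i=3: a_3=6, p_3 = 6*113 + 36 = 714, q_3 = 6*22 + 7 = 139.

5/1, 36/7, 113/22, 714/139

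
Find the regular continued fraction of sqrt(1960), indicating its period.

[44; (3, 1, 2, 9, 2, 9, 2, 1, 3, 88)]

Write x_i = (sqrt(1960) + m_i)/d_i with (m_0, d_0) = (0, 1). a_0 = floor(sqrt(1960)) = 44, since 44^2 = 1936 <= 1960 < 2025 = 45^2.
Iterate m_{i+1} = d_i*a_i - m_i, d_{i+1} = (1960 - m_{i+1}^2)/d_i, a_{i+1} = floor((a_0 + m_{i+1})/d_{i+1}):
  m_1 = 1*44 - 0 = 44, d_1 = (1960 - 44^2)/1 = 24/1 = 24, a_1 = floor((44 + 44)/24) = 3.
  m_2 = 24*3 - 44 = 28, d_2 = (1960 - 28^2)/24 = 1176/24 = 49, a_2 = floor((44 + 28)/49) = 1.
  m_3 = 49*1 - 28 = 21, d_3 = (1960 - 21^2)/49 = 1519/49 = 31, a_3 = floor((44 + 21)/31) = 2.
  m_4 = 31*2 - 21 = 41, d_4 = (1960 - 41^2)/31 = 279/31 = 9, a_4 = floor((44 + 41)/9) = 9.
  m_5 = 9*9 - 41 = 40, d_5 = (1960 - 40^2)/9 = 360/9 = 40, a_5 = floor((44 + 40)/40) = 2.
  m_6 = 40*2 - 40 = 40, d_6 = (1960 - 40^2)/40 = 360/40 = 9, a_6 = floor((44 + 40)/9) = 9.
  m_7 = 9*9 - 40 = 41, d_7 = (1960 - 41^2)/9 = 279/9 = 31, a_7 = floor((44 + 41)/31) = 2.
  m_8 = 31*2 - 41 = 21, d_8 = (1960 - 21^2)/31 = 1519/31 = 49, a_8 = floor((44 + 21)/49) = 1.
  m_9 = 49*1 - 21 = 28, d_9 = (1960 - 28^2)/49 = 1176/49 = 24, a_9 = floor((44 + 28)/24) = 3.
  m_10 = 24*3 - 28 = 44, d_10 = (1960 - 44^2)/24 = 24/24 = 1, a_10 = floor((44 + 44)/1) = 88.
  m_11 = 1*88 - 44 = 44, d_11 = (1960 - 44^2)/1 = 24/1 = 24: (m_11, d_11) = (m_1, d_1) = (44, 24), so from here the quotients repeat a_1, ..., a_10; the period length is 10.
Hence the expansion of sqrt(1960) is a_0 = 44 followed by the repeating block 3, 1, 2, 9, 2, 9, 2, 1, 3, 88 (period 10).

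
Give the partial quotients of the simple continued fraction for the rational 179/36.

[4; 1, 35]

Run the Euclidean algorithm on 179 and 36; the successive quotients are the partial quotients a_0, a_1, ... (each step inverts the fractional part left over by the previous one):
  179 = 4*36 + 35, so a_0 = 4.
  36 = 1*35 + 1, so a_1 = 1.
  35 = 35*1 + 0, so a_2 = 35.
The remainder reaches 0 after 3 divisions, so the expansion has 3 partial quotients, read off in order.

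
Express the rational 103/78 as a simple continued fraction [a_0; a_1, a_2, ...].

Run the Euclidean algorithm on 103 and 78; the successive quotients are the partial quotients a_0, a_1, ... (each step inverts the fractional part left over by the previous one):
  103 = 1*78 + 25, so a_0 = 1.
  78 = 3*25 + 3, so a_1 = 3.
  25 = 8*3 + 1, so a_2 = 8.
  3 = 3*1 + 0, so a_3 = 3.
The remainder reaches 0 after 4 divisions, so the expansion has 4 partial quotients, read off in order.

[1; 3, 8, 3]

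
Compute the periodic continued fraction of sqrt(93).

[9; (1, 1, 1, 4, 6, 4, 1, 1, 1, 18)]

Write x_i = (sqrt(93) + m_i)/d_i with (m_0, d_0) = (0, 1). a_0 = floor(sqrt(93)) = 9, since 9^2 = 81 <= 93 < 100 = 10^2.
Iterate m_{i+1} = d_i*a_i - m_i, d_{i+1} = (93 - m_{i+1}^2)/d_i, a_{i+1} = floor((a_0 + m_{i+1})/d_{i+1}):
  m_1 = 1*9 - 0 = 9, d_1 = (93 - 9^2)/1 = 12/1 = 12, a_1 = floor((9 + 9)/12) = 1.
  m_2 = 12*1 - 9 = 3, d_2 = (93 - 3^2)/12 = 84/12 = 7, a_2 = floor((9 + 3)/7) = 1.
  m_3 = 7*1 - 3 = 4, d_3 = (93 - 4^2)/7 = 77/7 = 11, a_3 = floor((9 + 4)/11) = 1.
  m_4 = 11*1 - 4 = 7, d_4 = (93 - 7^2)/11 = 44/11 = 4, a_4 = floor((9 + 7)/4) = 4.
  m_5 = 4*4 - 7 = 9, d_5 = (93 - 9^2)/4 = 12/4 = 3, a_5 = floor((9 + 9)/3) = 6.
  m_6 = 3*6 - 9 = 9, d_6 = (93 - 9^2)/3 = 12/3 = 4, a_6 = floor((9 + 9)/4) = 4.
  m_7 = 4*4 - 9 = 7, d_7 = (93 - 7^2)/4 = 44/4 = 11, a_7 = floor((9 + 7)/11) = 1.
  m_8 = 11*1 - 7 = 4, d_8 = (93 - 4^2)/11 = 77/11 = 7, a_8 = floor((9 + 4)/7) = 1.
  m_9 = 7*1 - 4 = 3, d_9 = (93 - 3^2)/7 = 84/7 = 12, a_9 = floor((9 + 3)/12) = 1.
  m_10 = 12*1 - 3 = 9, d_10 = (93 - 9^2)/12 = 12/12 = 1, a_10 = floor((9 + 9)/1) = 18.
  m_11 = 1*18 - 9 = 9, d_11 = (93 - 9^2)/1 = 12/1 = 12: (m_11, d_11) = (m_1, d_1) = (9, 12), so from here the quotients repeat a_1, ..., a_10; the period length is 10.
Hence the expansion of sqrt(93) is a_0 = 9 followed by the repeating block 1, 1, 1, 4, 6, 4, 1, 1, 1, 18 (period 10).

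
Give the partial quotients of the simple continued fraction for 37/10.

Run the Euclidean algorithm on 37 and 10; the successive quotients are the partial quotients a_0, a_1, ... (each step inverts the fractional part left over by the previous one):
  37 = 3*10 + 7, so a_0 = 3.
  10 = 1*7 + 3, so a_1 = 1.
  7 = 2*3 + 1, so a_2 = 2.
  3 = 3*1 + 0, so a_3 = 3.
The remainder reaches 0 after 4 divisions, so the expansion has 4 partial quotients, read off in order.

[3; 1, 2, 3]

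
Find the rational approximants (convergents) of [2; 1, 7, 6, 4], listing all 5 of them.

2/1, 3/1, 23/8, 141/49, 587/204

Using the convergent recurrence p_i = a_i*p_{i-1} + p_{i-2}, q_i = a_i*q_{i-1} + q_{i-2} with p_{-2}=0, p_{-1}=1, q_{-2}=1, q_{-1}=0:
  i=0: a_0=2, p_0 = 2*1 + 0 = 2, q_0 = 2*0 + 1 = 1.
  i=1: a_1=1, p_1 = 1*2 + 1 = 3, q_1 = 1*1 + 0 = 1.
  i=2: a_2=7, p_2 = 7*3 + 2 = 23, q_2 = 7*1 + 1 = 8.
  i=3: a_3=6, p_3 = 6*23 + 3 = 141, q_3 = 6*8 + 1 = 49.
  i=4: a_4=4, p_4 = 4*141 + 23 = 587, q_4 = 4*49 + 8 = 204.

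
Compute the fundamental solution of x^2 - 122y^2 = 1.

(x, y) = (243, 22)

First expand sqrt(122) as a continued fraction. With x_i = (sqrt(122) + m_i)/d_i and (m_0, d_0) = (0, 1): a_0 = floor(sqrt(122)) = 11, since 11^2 = 121 <= 122 < 144 = 12^2.
Iterate m_{i+1} = d_i*a_i - m_i, d_{i+1} = (122 - m_{i+1}^2)/d_i, a_{i+1} = floor((a_0 + m_{i+1})/d_{i+1}):
  m_1 = 1*11 - 0 = 11, d_1 = (122 - 11^2)/1 = 1/1 = 1, a_1 = floor((11 + 11)/1) = 22.
  m_2 = 1*22 - 11 = 11, d_2 = (122 - 11^2)/1 = 1/1 = 1: (m_2, d_2) = (m_1, d_1) = (11, 1), so from here the quotient a_1 repeats; the period length is 1.
So sqrt(122) = [11; (22)] with period length k = 1.
k is odd, so (p_{k-1}, q_{k-1}) only solves x^2 - 122y^2 = -1 and the fundamental solution of x^2 - 122y^2 = 1 is (p_{2k-1}, q_{2k-1}) = (p_1, q_1); compute convergents through index 1, running through the period twice.
Convergents (p_i = a_i*p_{i-1} + p_{i-2}, q_i = a_i*q_{i-1} + q_{i-2} with p_{-2}=0, p_{-1}=1, q_{-2}=1, q_{-1}=0):
  i=0: a_0=11, p_0 = 11*1 + 0 = 11, q_0 = 11*0 + 1 = 1.
  i=1: a_1=22, p_1 = 22*11 + 1 = 243, q_1 = 22*1 + 0 = 22.
Indeed p_0^2 - 122*q_0^2 = 121 - 122 = -1, not +1.
Check: 243^2 - 122*22^2 = 59049 - 59048 = 1, so (x, y) = (243, 22) solves the equation, and by the theorem it is the least positive solution.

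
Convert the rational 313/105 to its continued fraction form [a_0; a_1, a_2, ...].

Run the Euclidean algorithm on 313 and 105; the successive quotients are the partial quotients a_0, a_1, ... (each step inverts the fractional part left over by the previous one):
  313 = 2*105 + 103, so a_0 = 2.
  105 = 1*103 + 2, so a_1 = 1.
  103 = 51*2 + 1, so a_2 = 51.
  2 = 2*1 + 0, so a_3 = 2.
The remainder reaches 0 after 4 divisions, so the expansion has 4 partial quotients, read off in order.

[2; 1, 51, 2]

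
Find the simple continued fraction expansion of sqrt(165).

Write x_i = (sqrt(165) + m_i)/d_i with (m_0, d_0) = (0, 1). a_0 = floor(sqrt(165)) = 12, since 12^2 = 144 <= 165 < 169 = 13^2.
Iterate m_{i+1} = d_i*a_i - m_i, d_{i+1} = (165 - m_{i+1}^2)/d_i, a_{i+1} = floor((a_0 + m_{i+1})/d_{i+1}):
  m_1 = 1*12 - 0 = 12, d_1 = (165 - 12^2)/1 = 21/1 = 21, a_1 = floor((12 + 12)/21) = 1.
  m_2 = 21*1 - 12 = 9, d_2 = (165 - 9^2)/21 = 84/21 = 4, a_2 = floor((12 + 9)/4) = 5.
  m_3 = 4*5 - 9 = 11, d_3 = (165 - 11^2)/4 = 44/4 = 11, a_3 = floor((12 + 11)/11) = 2.
  m_4 = 11*2 - 11 = 11, d_4 = (165 - 11^2)/11 = 44/11 = 4, a_4 = floor((12 + 11)/4) = 5.
  m_5 = 4*5 - 11 = 9, d_5 = (165 - 9^2)/4 = 84/4 = 21, a_5 = floor((12 + 9)/21) = 1.
  m_6 = 21*1 - 9 = 12, d_6 = (165 - 12^2)/21 = 21/21 = 1, a_6 = floor((12 + 12)/1) = 24.
  m_7 = 1*24 - 12 = 12, d_7 = (165 - 12^2)/1 = 21/1 = 21: (m_7, d_7) = (m_1, d_1) = (12, 21), so from here the quotients repeat a_1, ..., a_6; the period length is 6.
Hence the expansion of sqrt(165) is a_0 = 12 followed by the repeating block 1, 5, 2, 5, 1, 24 (period 6).

[12; (1, 5, 2, 5, 1, 24)]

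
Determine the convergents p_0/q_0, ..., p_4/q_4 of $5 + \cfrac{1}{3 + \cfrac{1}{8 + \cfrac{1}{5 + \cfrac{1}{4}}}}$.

Using the convergent recurrence p_i = a_i*p_{i-1} + p_{i-2}, q_i = a_i*q_{i-1} + q_{i-2} with p_{-2}=0, p_{-1}=1, q_{-2}=1, q_{-1}=0:
  i=0: a_0=5, p_0 = 5*1 + 0 = 5, q_0 = 5*0 + 1 = 1.
  i=1: a_1=3, p_1 = 3*5 + 1 = 16, q_1 = 3*1 + 0 = 3.
  i=2: a_2=8, p_2 = 8*16 + 5 = 133, q_2 = 8*3 + 1 = 25.
  i=3: a_3=5, p_3 = 5*133 + 16 = 681, q_3 = 5*25 + 3 = 128.
  i=4: a_4=4, p_4 = 4*681 + 133 = 2857, q_4 = 4*128 + 25 = 537.

5/1, 16/3, 133/25, 681/128, 2857/537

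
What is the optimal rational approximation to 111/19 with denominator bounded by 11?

35/6

Expand x = 111/19 as a continued fraction with the Euclidean algorithm:
  111 = 5*19 + 16, so a_0 = 5.
  19 = 1*16 + 3, so a_1 = 1.
  16 = 5*3 + 1, so a_2 = 5.
  3 = 3*1 + 0, so a_3 = 3.
so x = [5; 1, 5, 3].
Convergents (p_i = a_i*p_{i-1} + p_{i-2}, q_i = a_i*q_{i-1} + q_{i-2} with p_{-2}=0, p_{-1}=1, q_{-2}=1, q_{-1}=0), until the denominator exceeds 11:
  i=0: a_0=5, p_0 = 5*1 + 0 = 5, q_0 = 5*0 + 1 = 1.
  i=1: a_1=1, p_1 = 1*5 + 1 = 6, q_1 = 1*1 + 0 = 1.
  i=2: a_2=5, p_2 = 5*6 + 5 = 35, q_2 = 5*1 + 1 = 6.
  i=3: a_3=3, p_3 = 3*35 + 6 = 111, q_3 = 3*6 + 1 = 19.
q_3 = 19 > 11, so the last convergent with denominator <= 11 is p_2/q_2 = 35/6.
The closest fraction with denominator <= 11 is either p_2/q_2 or the intermediate fraction (k*p_2 + p_1)/(k*q_2 + q_1) with the largest k >= 1 whose denominator stays <= 11; these approach x as k grows, and every other convergent or intermediate fraction in range is farther away.
Largest k: floor((11 - q_1)/q_2) = floor((11 - 1)/6) = 1.
That gives (1*35 + 6)/(1*6 + 1) = 41/7.
Compare the errors: |x - 35/6| = |111*6 - 35*19|/(19*6) = 1/114, and |x - 41/7| = |111*7 - 41*19|/(19*7) = 2/133.
Cross-multiplying, 1*133 = 133 < 228 = 2*114, so 1/114 is smaller: the convergent 35/6 is closer to x than 41/7.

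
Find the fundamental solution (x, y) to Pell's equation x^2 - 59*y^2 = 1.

First expand sqrt(59) as a continued fraction. With x_i = (sqrt(59) + m_i)/d_i and (m_0, d_0) = (0, 1): a_0 = floor(sqrt(59)) = 7, since 7^2 = 49 <= 59 < 64 = 8^2.
Iterate m_{i+1} = d_i*a_i - m_i, d_{i+1} = (59 - m_{i+1}^2)/d_i, a_{i+1} = floor((a_0 + m_{i+1})/d_{i+1}):
  m_1 = 1*7 - 0 = 7, d_1 = (59 - 7^2)/1 = 10/1 = 10, a_1 = floor((7 + 7)/10) = 1.
  m_2 = 10*1 - 7 = 3, d_2 = (59 - 3^2)/10 = 50/10 = 5, a_2 = floor((7 + 3)/5) = 2.
  m_3 = 5*2 - 3 = 7, d_3 = (59 - 7^2)/5 = 10/5 = 2, a_3 = floor((7 + 7)/2) = 7.
  m_4 = 2*7 - 7 = 7, d_4 = (59 - 7^2)/2 = 10/2 = 5, a_4 = floor((7 + 7)/5) = 2.
  m_5 = 5*2 - 7 = 3, d_5 = (59 - 3^2)/5 = 50/5 = 10, a_5 = floor((7 + 3)/10) = 1.
  m_6 = 10*1 - 3 = 7, d_6 = (59 - 7^2)/10 = 10/10 = 1, a_6 = floor((7 + 7)/1) = 14.
  m_7 = 1*14 - 7 = 7, d_7 = (59 - 7^2)/1 = 10/1 = 10: (m_7, d_7) = (m_1, d_1) = (7, 10), so from here the quotients repeat a_1, ..., a_6; the period length is 6.
So sqrt(59) = [7; (1, 2, 7, 2, 1, 14)] with period length k = 6.
k is even, so the fundamental solution of x^2 - 59y^2 = 1 is (p_{k-1}, q_{k-1}) = (p_5, q_5); compute convergents through index 5.
Convergents (p_i = a_i*p_{i-1} + p_{i-2}, q_i = a_i*q_{i-1} + q_{i-2} with p_{-2}=0, p_{-1}=1, q_{-2}=1, q_{-1}=0):
  i=0: a_0=7, p_0 = 7*1 + 0 = 7, q_0 = 7*0 + 1 = 1.
  i=1: a_1=1, p_1 = 1*7 + 1 = 8, q_1 = 1*1 + 0 = 1.
  i=2: a_2=2, p_2 = 2*8 + 7 = 23, q_2 = 2*1 + 1 = 3.
  i=3: a_3=7, p_3 = 7*23 + 8 = 169, q_3 = 7*3 + 1 = 22.
  i=4: a_4=2, p_4 = 2*169 + 23 = 361, q_4 = 2*22 + 3 = 47.
  i=5: a_5=1, p_5 = 1*361 + 169 = 530, q_5 = 1*47 + 22 = 69.
Check: 530^2 - 59*69^2 = 280900 - 280899 = 1, so (x, y) = (530, 69) solves the equation, and by the theorem it is the least positive solution.

(x, y) = (530, 69)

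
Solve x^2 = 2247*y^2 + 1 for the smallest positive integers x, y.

(x, y) = (18724, 395)

First expand sqrt(2247) as a continued fraction. With x_i = (sqrt(2247) + m_i)/d_i and (m_0, d_0) = (0, 1): a_0 = floor(sqrt(2247)) = 47, since 47^2 = 2209 <= 2247 < 2304 = 48^2.
Iterate m_{i+1} = d_i*a_i - m_i, d_{i+1} = (2247 - m_{i+1}^2)/d_i, a_{i+1} = floor((a_0 + m_{i+1})/d_{i+1}):
  m_1 = 1*47 - 0 = 47, d_1 = (2247 - 47^2)/1 = 38/1 = 38, a_1 = floor((47 + 47)/38) = 2.
  m_2 = 38*2 - 47 = 29, d_2 = (2247 - 29^2)/38 = 1406/38 = 37, a_2 = floor((47 + 29)/37) = 2.
  m_3 = 37*2 - 29 = 45, d_3 = (2247 - 45^2)/37 = 222/37 = 6, a_3 = floor((47 + 45)/6) = 15.
  m_4 = 6*15 - 45 = 45, d_4 = (2247 - 45^2)/6 = 222/6 = 37, a_4 = floor((47 + 45)/37) = 2.
  m_5 = 37*2 - 45 = 29, d_5 = (2247 - 29^2)/37 = 1406/37 = 38, a_5 = floor((47 + 29)/38) = 2.
  m_6 = 38*2 - 29 = 47, d_6 = (2247 - 47^2)/38 = 38/38 = 1, a_6 = floor((47 + 47)/1) = 94.
  m_7 = 1*94 - 47 = 47, d_7 = (2247 - 47^2)/1 = 38/1 = 38: (m_7, d_7) = (m_1, d_1) = (47, 38), so from here the quotients repeat a_1, ..., a_6; the period length is 6.
So sqrt(2247) = [47; (2, 2, 15, 2, 2, 94)] with period length k = 6.
k is even, so the fundamental solution of x^2 - 2247y^2 = 1 is (p_{k-1}, q_{k-1}) = (p_5, q_5); compute convergents through index 5.
Convergents (p_i = a_i*p_{i-1} + p_{i-2}, q_i = a_i*q_{i-1} + q_{i-2} with p_{-2}=0, p_{-1}=1, q_{-2}=1, q_{-1}=0):
  i=0: a_0=47, p_0 = 47*1 + 0 = 47, q_0 = 47*0 + 1 = 1.
  i=1: a_1=2, p_1 = 2*47 + 1 = 95, q_1 = 2*1 + 0 = 2.
  i=2: a_2=2, p_2 = 2*95 + 47 = 237, q_2 = 2*2 + 1 = 5.
  i=3: a_3=15, p_3 = 15*237 + 95 = 3650, q_3 = 15*5 + 2 = 77.
  i=4: a_4=2, p_4 = 2*3650 + 237 = 7537, q_4 = 2*77 + 5 = 159.
  i=5: a_5=2, p_5 = 2*7537 + 3650 = 18724, q_5 = 2*159 + 77 = 395.
Check: 18724^2 - 2247*395^2 = 350588176 - 350588175 = 1, so (x, y) = (18724, 395) solves the equation, and by the theorem it is the least positive solution.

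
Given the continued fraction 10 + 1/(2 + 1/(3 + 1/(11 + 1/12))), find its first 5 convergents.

Using the convergent recurrence p_i = a_i*p_{i-1} + p_{i-2}, q_i = a_i*q_{i-1} + q_{i-2} with p_{-2}=0, p_{-1}=1, q_{-2}=1, q_{-1}=0:
  i=0: a_0=10, p_0 = 10*1 + 0 = 10, q_0 = 10*0 + 1 = 1.
  i=1: a_1=2, p_1 = 2*10 + 1 = 21, q_1 = 2*1 + 0 = 2.
  i=2: a_2=3, p_2 = 3*21 + 10 = 73, q_2 = 3*2 + 1 = 7.
  i=3: a_3=11, p_3 = 11*73 + 21 = 824, q_3 = 11*7 + 2 = 79.
  i=4: a_4=12, p_4 = 12*824 + 73 = 9961, q_4 = 12*79 + 7 = 955.

10/1, 21/2, 73/7, 824/79, 9961/955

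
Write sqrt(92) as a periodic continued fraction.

[9; (1, 1, 2, 4, 2, 1, 1, 18)]

Write x_i = (sqrt(92) + m_i)/d_i with (m_0, d_0) = (0, 1). a_0 = floor(sqrt(92)) = 9, since 9^2 = 81 <= 92 < 100 = 10^2.
Iterate m_{i+1} = d_i*a_i - m_i, d_{i+1} = (92 - m_{i+1}^2)/d_i, a_{i+1} = floor((a_0 + m_{i+1})/d_{i+1}):
  m_1 = 1*9 - 0 = 9, d_1 = (92 - 9^2)/1 = 11/1 = 11, a_1 = floor((9 + 9)/11) = 1.
  m_2 = 11*1 - 9 = 2, d_2 = (92 - 2^2)/11 = 88/11 = 8, a_2 = floor((9 + 2)/8) = 1.
  m_3 = 8*1 - 2 = 6, d_3 = (92 - 6^2)/8 = 56/8 = 7, a_3 = floor((9 + 6)/7) = 2.
  m_4 = 7*2 - 6 = 8, d_4 = (92 - 8^2)/7 = 28/7 = 4, a_4 = floor((9 + 8)/4) = 4.
  m_5 = 4*4 - 8 = 8, d_5 = (92 - 8^2)/4 = 28/4 = 7, a_5 = floor((9 + 8)/7) = 2.
  m_6 = 7*2 - 8 = 6, d_6 = (92 - 6^2)/7 = 56/7 = 8, a_6 = floor((9 + 6)/8) = 1.
  m_7 = 8*1 - 6 = 2, d_7 = (92 - 2^2)/8 = 88/8 = 11, a_7 = floor((9 + 2)/11) = 1.
  m_8 = 11*1 - 2 = 9, d_8 = (92 - 9^2)/11 = 11/11 = 1, a_8 = floor((9 + 9)/1) = 18.
  m_9 = 1*18 - 9 = 9, d_9 = (92 - 9^2)/1 = 11/1 = 11: (m_9, d_9) = (m_1, d_1) = (9, 11), so from here the quotients repeat a_1, ..., a_8; the period length is 8.
Hence the expansion of sqrt(92) is a_0 = 9 followed by the repeating block 1, 1, 2, 4, 2, 1, 1, 18 (period 8).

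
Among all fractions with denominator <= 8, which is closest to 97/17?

40/7

Expand x = 97/17 as a continued fraction with the Euclidean algorithm:
  97 = 5*17 + 12, so a_0 = 5.
  17 = 1*12 + 5, so a_1 = 1.
  12 = 2*5 + 2, so a_2 = 2.
  5 = 2*2 + 1, so a_3 = 2.
  2 = 2*1 + 0, so a_4 = 2.
so x = [5; 1, 2, 2, 2].
Convergents (p_i = a_i*p_{i-1} + p_{i-2}, q_i = a_i*q_{i-1} + q_{i-2} with p_{-2}=0, p_{-1}=1, q_{-2}=1, q_{-1}=0), until the denominator exceeds 8:
  i=0: a_0=5, p_0 = 5*1 + 0 = 5, q_0 = 5*0 + 1 = 1.
  i=1: a_1=1, p_1 = 1*5 + 1 = 6, q_1 = 1*1 + 0 = 1.
  i=2: a_2=2, p_2 = 2*6 + 5 = 17, q_2 = 2*1 + 1 = 3.
  i=3: a_3=2, p_3 = 2*17 + 6 = 40, q_3 = 2*3 + 1 = 7.
  i=4: a_4=2, p_4 = 2*40 + 17 = 97, q_4 = 2*7 + 3 = 17.
q_4 = 17 > 8, so the last convergent with denominator <= 8 is p_3/q_3 = 40/7.
The closest fraction with denominator <= 8 is either p_3/q_3 or the intermediate fraction (k*p_3 + p_2)/(k*q_3 + q_2) with the largest k >= 1 whose denominator stays <= 8; these approach x as k grows, and every other convergent or intermediate fraction in range is farther away.
Largest k: floor((8 - q_2)/q_3) = floor((8 - 3)/7) = 0.
Since k = 0, no intermediate fraction beyond p_3/q_3 has denominator <= 8, so the convergent 40/7 is the closest (its error is |97*7 - 40*17|/(17*7) = 1/119).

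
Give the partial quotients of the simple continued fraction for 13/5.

Run the Euclidean algorithm on 13 and 5; the successive quotients are the partial quotients a_0, a_1, ... (each step inverts the fractional part left over by the previous one):
  13 = 2*5 + 3, so a_0 = 2.
  5 = 1*3 + 2, so a_1 = 1.
  3 = 1*2 + 1, so a_2 = 1.
  2 = 2*1 + 0, so a_3 = 2.
The remainder reaches 0 after 4 divisions, so the expansion has 4 partial quotients, read off in order.

[2; 1, 1, 2]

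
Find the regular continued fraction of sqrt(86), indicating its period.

Write x_i = (sqrt(86) + m_i)/d_i with (m_0, d_0) = (0, 1). a_0 = floor(sqrt(86)) = 9, since 9^2 = 81 <= 86 < 100 = 10^2.
Iterate m_{i+1} = d_i*a_i - m_i, d_{i+1} = (86 - m_{i+1}^2)/d_i, a_{i+1} = floor((a_0 + m_{i+1})/d_{i+1}):
  m_1 = 1*9 - 0 = 9, d_1 = (86 - 9^2)/1 = 5/1 = 5, a_1 = floor((9 + 9)/5) = 3.
  m_2 = 5*3 - 9 = 6, d_2 = (86 - 6^2)/5 = 50/5 = 10, a_2 = floor((9 + 6)/10) = 1.
  m_3 = 10*1 - 6 = 4, d_3 = (86 - 4^2)/10 = 70/10 = 7, a_3 = floor((9 + 4)/7) = 1.
  m_4 = 7*1 - 4 = 3, d_4 = (86 - 3^2)/7 = 77/7 = 11, a_4 = floor((9 + 3)/11) = 1.
  m_5 = 11*1 - 3 = 8, d_5 = (86 - 8^2)/11 = 22/11 = 2, a_5 = floor((9 + 8)/2) = 8.
  m_6 = 2*8 - 8 = 8, d_6 = (86 - 8^2)/2 = 22/2 = 11, a_6 = floor((9 + 8)/11) = 1.
  m_7 = 11*1 - 8 = 3, d_7 = (86 - 3^2)/11 = 77/11 = 7, a_7 = floor((9 + 3)/7) = 1.
  m_8 = 7*1 - 3 = 4, d_8 = (86 - 4^2)/7 = 70/7 = 10, a_8 = floor((9 + 4)/10) = 1.
  m_9 = 10*1 - 4 = 6, d_9 = (86 - 6^2)/10 = 50/10 = 5, a_9 = floor((9 + 6)/5) = 3.
  m_10 = 5*3 - 6 = 9, d_10 = (86 - 9^2)/5 = 5/5 = 1, a_10 = floor((9 + 9)/1) = 18.
  m_11 = 1*18 - 9 = 9, d_11 = (86 - 9^2)/1 = 5/1 = 5: (m_11, d_11) = (m_1, d_1) = (9, 5), so from here the quotients repeat a_1, ..., a_10; the period length is 10.
Hence the expansion of sqrt(86) is a_0 = 9 followed by the repeating block 3, 1, 1, 1, 8, 1, 1, 1, 3, 18 (period 10).

[9; (3, 1, 1, 1, 8, 1, 1, 1, 3, 18)]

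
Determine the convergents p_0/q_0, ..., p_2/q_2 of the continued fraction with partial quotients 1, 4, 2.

Using the convergent recurrence p_i = a_i*p_{i-1} + p_{i-2}, q_i = a_i*q_{i-1} + q_{i-2} with p_{-2}=0, p_{-1}=1, q_{-2}=1, q_{-1}=0:
  i=0: a_0=1, p_0 = 1*1 + 0 = 1, q_0 = 1*0 + 1 = 1.
  i=1: a_1=4, p_1 = 4*1 + 1 = 5, q_1 = 4*1 + 0 = 4.
  i=2: a_2=2, p_2 = 2*5 + 1 = 11, q_2 = 2*4 + 1 = 9.

1/1, 5/4, 11/9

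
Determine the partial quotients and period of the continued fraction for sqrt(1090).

Write x_i = (sqrt(1090) + m_i)/d_i with (m_0, d_0) = (0, 1). a_0 = floor(sqrt(1090)) = 33, since 33^2 = 1089 <= 1090 < 1156 = 34^2.
Iterate m_{i+1} = d_i*a_i - m_i, d_{i+1} = (1090 - m_{i+1}^2)/d_i, a_{i+1} = floor((a_0 + m_{i+1})/d_{i+1}):
  m_1 = 1*33 - 0 = 33, d_1 = (1090 - 33^2)/1 = 1/1 = 1, a_1 = floor((33 + 33)/1) = 66.
  m_2 = 1*66 - 33 = 33, d_2 = (1090 - 33^2)/1 = 1/1 = 1: (m_2, d_2) = (m_1, d_1) = (33, 1), so from here the quotient a_1 repeats; the period length is 1.
Hence the expansion of sqrt(1090) is a_0 = 33 followed by the repeating block 66 (period 1).

[33; (66)]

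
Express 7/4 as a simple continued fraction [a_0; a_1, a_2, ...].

[1; 1, 3]

Run the Euclidean algorithm on 7 and 4; the successive quotients are the partial quotients a_0, a_1, ... (each step inverts the fractional part left over by the previous one):
  7 = 1*4 + 3, so a_0 = 1.
  4 = 1*3 + 1, so a_1 = 1.
  3 = 3*1 + 0, so a_2 = 3.
The remainder reaches 0 after 3 divisions, so the expansion has 3 partial quotients, read off in order.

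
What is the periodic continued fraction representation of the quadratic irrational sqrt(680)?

[26; (13, 52)]

Write x_i = (sqrt(680) + m_i)/d_i with (m_0, d_0) = (0, 1). a_0 = floor(sqrt(680)) = 26, since 26^2 = 676 <= 680 < 729 = 27^2.
Iterate m_{i+1} = d_i*a_i - m_i, d_{i+1} = (680 - m_{i+1}^2)/d_i, a_{i+1} = floor((a_0 + m_{i+1})/d_{i+1}):
  m_1 = 1*26 - 0 = 26, d_1 = (680 - 26^2)/1 = 4/1 = 4, a_1 = floor((26 + 26)/4) = 13.
  m_2 = 4*13 - 26 = 26, d_2 = (680 - 26^2)/4 = 4/4 = 1, a_2 = floor((26 + 26)/1) = 52.
  m_3 = 1*52 - 26 = 26, d_3 = (680 - 26^2)/1 = 4/1 = 4: (m_3, d_3) = (m_1, d_1) = (26, 4), so from here the quotients repeat a_1, a_2; the period length is 2.
Hence the expansion of sqrt(680) is a_0 = 26 followed by the repeating block 13, 52 (period 2).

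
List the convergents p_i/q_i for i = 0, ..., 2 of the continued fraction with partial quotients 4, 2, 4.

4/1, 9/2, 40/9

Using the convergent recurrence p_i = a_i*p_{i-1} + p_{i-2}, q_i = a_i*q_{i-1} + q_{i-2} with p_{-2}=0, p_{-1}=1, q_{-2}=1, q_{-1}=0:
  i=0: a_0=4, p_0 = 4*1 + 0 = 4, q_0 = 4*0 + 1 = 1.
  i=1: a_1=2, p_1 = 2*4 + 1 = 9, q_1 = 2*1 + 0 = 2.
  i=2: a_2=4, p_2 = 4*9 + 4 = 40, q_2 = 4*2 + 1 = 9.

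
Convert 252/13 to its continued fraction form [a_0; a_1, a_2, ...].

[19; 2, 1, 1, 2]

Run the Euclidean algorithm on 252 and 13; the successive quotients are the partial quotients a_0, a_1, ... (each step inverts the fractional part left over by the previous one):
  252 = 19*13 + 5, so a_0 = 19.
  13 = 2*5 + 3, so a_1 = 2.
  5 = 1*3 + 2, so a_2 = 1.
  3 = 1*2 + 1, so a_3 = 1.
  2 = 2*1 + 0, so a_4 = 2.
The remainder reaches 0 after 5 divisions, so the expansion has 5 partial quotients, read off in order.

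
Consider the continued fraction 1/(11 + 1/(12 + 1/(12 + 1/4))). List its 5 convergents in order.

Using the convergent recurrence p_i = a_i*p_{i-1} + p_{i-2}, q_i = a_i*q_{i-1} + q_{i-2} with p_{-2}=0, p_{-1}=1, q_{-2}=1, q_{-1}=0:
  i=0: a_0=0, p_0 = 0*1 + 0 = 0, q_0 = 0*0 + 1 = 1.
  i=1: a_1=11, p_1 = 11*0 + 1 = 1, q_1 = 11*1 + 0 = 11.
  i=2: a_2=12, p_2 = 12*1 + 0 = 12, q_2 = 12*11 + 1 = 133.
  i=3: a_3=12, p_3 = 12*12 + 1 = 145, q_3 = 12*133 + 11 = 1607.
  i=4: a_4=4, p_4 = 4*145 + 12 = 592, q_4 = 4*1607 + 133 = 6561.

0/1, 1/11, 12/133, 145/1607, 592/6561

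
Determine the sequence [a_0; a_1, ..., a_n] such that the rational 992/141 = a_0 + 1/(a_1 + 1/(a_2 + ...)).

[7; 28, 5]

Run the Euclidean algorithm on 992 and 141; the successive quotients are the partial quotients a_0, a_1, ... (each step inverts the fractional part left over by the previous one):
  992 = 7*141 + 5, so a_0 = 7.
  141 = 28*5 + 1, so a_1 = 28.
  5 = 5*1 + 0, so a_2 = 5.
The remainder reaches 0 after 3 divisions, so the expansion has 3 partial quotients, read off in order.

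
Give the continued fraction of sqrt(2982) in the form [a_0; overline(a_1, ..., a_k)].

Write x_i = (sqrt(2982) + m_i)/d_i with (m_0, d_0) = (0, 1). a_0 = floor(sqrt(2982)) = 54, since 54^2 = 2916 <= 2982 < 3025 = 55^2.
Iterate m_{i+1} = d_i*a_i - m_i, d_{i+1} = (2982 - m_{i+1}^2)/d_i, a_{i+1} = floor((a_0 + m_{i+1})/d_{i+1}):
  m_1 = 1*54 - 0 = 54, d_1 = (2982 - 54^2)/1 = 66/1 = 66, a_1 = floor((54 + 54)/66) = 1.
  m_2 = 66*1 - 54 = 12, d_2 = (2982 - 12^2)/66 = 2838/66 = 43, a_2 = floor((54 + 12)/43) = 1.
  m_3 = 43*1 - 12 = 31, d_3 = (2982 - 31^2)/43 = 2021/43 = 47, a_3 = floor((54 + 31)/47) = 1.
  m_4 = 47*1 - 31 = 16, d_4 = (2982 - 16^2)/47 = 2726/47 = 58, a_4 = floor((54 + 16)/58) = 1.
  m_5 = 58*1 - 16 = 42, d_5 = (2982 - 42^2)/58 = 1218/58 = 21, a_5 = floor((54 + 42)/21) = 4.
  m_6 = 21*4 - 42 = 42, d_6 = (2982 - 42^2)/21 = 1218/21 = 58, a_6 = floor((54 + 42)/58) = 1.
  m_7 = 58*1 - 42 = 16, d_7 = (2982 - 16^2)/58 = 2726/58 = 47, a_7 = floor((54 + 16)/47) = 1.
  m_8 = 47*1 - 16 = 31, d_8 = (2982 - 31^2)/47 = 2021/47 = 43, a_8 = floor((54 + 31)/43) = 1.
  m_9 = 43*1 - 31 = 12, d_9 = (2982 - 12^2)/43 = 2838/43 = 66, a_9 = floor((54 + 12)/66) = 1.
  m_10 = 66*1 - 12 = 54, d_10 = (2982 - 54^2)/66 = 66/66 = 1, a_10 = floor((54 + 54)/1) = 108.
  m_11 = 1*108 - 54 = 54, d_11 = (2982 - 54^2)/1 = 66/1 = 66: (m_11, d_11) = (m_1, d_1) = (54, 66), so from here the quotients repeat a_1, ..., a_10; the period length is 10.
Hence the expansion of sqrt(2982) is a_0 = 54 followed by the repeating block 1, 1, 1, 1, 4, 1, 1, 1, 1, 108 (period 10).

[54; overline(1, 1, 1, 1, 4, 1, 1, 1, 1, 108)]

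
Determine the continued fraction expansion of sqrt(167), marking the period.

[12; (1, 11, 1, 24)]

Write x_i = (sqrt(167) + m_i)/d_i with (m_0, d_0) = (0, 1). a_0 = floor(sqrt(167)) = 12, since 12^2 = 144 <= 167 < 169 = 13^2.
Iterate m_{i+1} = d_i*a_i - m_i, d_{i+1} = (167 - m_{i+1}^2)/d_i, a_{i+1} = floor((a_0 + m_{i+1})/d_{i+1}):
  m_1 = 1*12 - 0 = 12, d_1 = (167 - 12^2)/1 = 23/1 = 23, a_1 = floor((12 + 12)/23) = 1.
  m_2 = 23*1 - 12 = 11, d_2 = (167 - 11^2)/23 = 46/23 = 2, a_2 = floor((12 + 11)/2) = 11.
  m_3 = 2*11 - 11 = 11, d_3 = (167 - 11^2)/2 = 46/2 = 23, a_3 = floor((12 + 11)/23) = 1.
  m_4 = 23*1 - 11 = 12, d_4 = (167 - 12^2)/23 = 23/23 = 1, a_4 = floor((12 + 12)/1) = 24.
  m_5 = 1*24 - 12 = 12, d_5 = (167 - 12^2)/1 = 23/1 = 23: (m_5, d_5) = (m_1, d_1) = (12, 23), so from here the quotients repeat a_1, ..., a_4; the period length is 4.
Hence the expansion of sqrt(167) is a_0 = 12 followed by the repeating block 1, 11, 1, 24 (period 4).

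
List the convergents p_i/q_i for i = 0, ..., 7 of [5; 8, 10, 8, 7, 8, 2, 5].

Using the convergent recurrence p_i = a_i*p_{i-1} + p_{i-2}, q_i = a_i*q_{i-1} + q_{i-2} with p_{-2}=0, p_{-1}=1, q_{-2}=1, q_{-1}=0:
  i=0: a_0=5, p_0 = 5*1 + 0 = 5, q_0 = 5*0 + 1 = 1.
  i=1: a_1=8, p_1 = 8*5 + 1 = 41, q_1 = 8*1 + 0 = 8.
  i=2: a_2=10, p_2 = 10*41 + 5 = 415, q_2 = 10*8 + 1 = 81.
  i=3: a_3=8, p_3 = 8*415 + 41 = 3361, q_3 = 8*81 + 8 = 656.
  i=4: a_4=7, p_4 = 7*3361 + 415 = 23942, q_4 = 7*656 + 81 = 4673.
  i=5: a_5=8, p_5 = 8*23942 + 3361 = 194897, q_5 = 8*4673 + 656 = 38040.
  i=6: a_6=2, p_6 = 2*194897 + 23942 = 413736, q_6 = 2*38040 + 4673 = 80753.
  i=7: a_7=5, p_7 = 5*413736 + 194897 = 2263577, q_7 = 5*80753 + 38040 = 441805.

5/1, 41/8, 415/81, 3361/656, 23942/4673, 194897/38040, 413736/80753, 2263577/441805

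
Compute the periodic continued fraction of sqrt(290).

Write x_i = (sqrt(290) + m_i)/d_i with (m_0, d_0) = (0, 1). a_0 = floor(sqrt(290)) = 17, since 17^2 = 289 <= 290 < 324 = 18^2.
Iterate m_{i+1} = d_i*a_i - m_i, d_{i+1} = (290 - m_{i+1}^2)/d_i, a_{i+1} = floor((a_0 + m_{i+1})/d_{i+1}):
  m_1 = 1*17 - 0 = 17, d_1 = (290 - 17^2)/1 = 1/1 = 1, a_1 = floor((17 + 17)/1) = 34.
  m_2 = 1*34 - 17 = 17, d_2 = (290 - 17^2)/1 = 1/1 = 1: (m_2, d_2) = (m_1, d_1) = (17, 1), so from here the quotient a_1 repeats; the period length is 1.
Hence the expansion of sqrt(290) is a_0 = 17 followed by the repeating block 34 (period 1).

[17; (34)]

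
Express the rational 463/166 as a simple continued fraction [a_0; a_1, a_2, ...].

Run the Euclidean algorithm on 463 and 166; the successive quotients are the partial quotients a_0, a_1, ... (each step inverts the fractional part left over by the previous one):
  463 = 2*166 + 131, so a_0 = 2.
  166 = 1*131 + 35, so a_1 = 1.
  131 = 3*35 + 26, so a_2 = 3.
  35 = 1*26 + 9, so a_3 = 1.
  26 = 2*9 + 8, so a_4 = 2.
  9 = 1*8 + 1, so a_5 = 1.
  8 = 8*1 + 0, so a_6 = 8.
The remainder reaches 0 after 7 divisions, so the expansion has 7 partial quotients, read off in order.

[2; 1, 3, 1, 2, 1, 8]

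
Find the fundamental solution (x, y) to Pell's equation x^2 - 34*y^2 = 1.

First expand sqrt(34) as a continued fraction. With x_i = (sqrt(34) + m_i)/d_i and (m_0, d_0) = (0, 1): a_0 = floor(sqrt(34)) = 5, since 5^2 = 25 <= 34 < 36 = 6^2.
Iterate m_{i+1} = d_i*a_i - m_i, d_{i+1} = (34 - m_{i+1}^2)/d_i, a_{i+1} = floor((a_0 + m_{i+1})/d_{i+1}):
  m_1 = 1*5 - 0 = 5, d_1 = (34 - 5^2)/1 = 9/1 = 9, a_1 = floor((5 + 5)/9) = 1.
  m_2 = 9*1 - 5 = 4, d_2 = (34 - 4^2)/9 = 18/9 = 2, a_2 = floor((5 + 4)/2) = 4.
  m_3 = 2*4 - 4 = 4, d_3 = (34 - 4^2)/2 = 18/2 = 9, a_3 = floor((5 + 4)/9) = 1.
  m_4 = 9*1 - 4 = 5, d_4 = (34 - 5^2)/9 = 9/9 = 1, a_4 = floor((5 + 5)/1) = 10.
  m_5 = 1*10 - 5 = 5, d_5 = (34 - 5^2)/1 = 9/1 = 9: (m_5, d_5) = (m_1, d_1) = (5, 9), so from here the quotients repeat a_1, ..., a_4; the period length is 4.
So sqrt(34) = [5; (1, 4, 1, 10)] with period length k = 4.
k is even, so the fundamental solution of x^2 - 34y^2 = 1 is (p_{k-1}, q_{k-1}) = (p_3, q_3); compute convergents through index 3.
Convergents (p_i = a_i*p_{i-1} + p_{i-2}, q_i = a_i*q_{i-1} + q_{i-2} with p_{-2}=0, p_{-1}=1, q_{-2}=1, q_{-1}=0):
  i=0: a_0=5, p_0 = 5*1 + 0 = 5, q_0 = 5*0 + 1 = 1.
  i=1: a_1=1, p_1 = 1*5 + 1 = 6, q_1 = 1*1 + 0 = 1.
  i=2: a_2=4, p_2 = 4*6 + 5 = 29, q_2 = 4*1 + 1 = 5.
  i=3: a_3=1, p_3 = 1*29 + 6 = 35, q_3 = 1*5 + 1 = 6.
Check: 35^2 - 34*6^2 = 1225 - 1224 = 1, so (x, y) = (35, 6) solves the equation, and by the theorem it is the least positive solution.

(x, y) = (35, 6)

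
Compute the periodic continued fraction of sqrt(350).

[18; (1, 2, 2, 2, 1, 36)]

Write x_i = (sqrt(350) + m_i)/d_i with (m_0, d_0) = (0, 1). a_0 = floor(sqrt(350)) = 18, since 18^2 = 324 <= 350 < 361 = 19^2.
Iterate m_{i+1} = d_i*a_i - m_i, d_{i+1} = (350 - m_{i+1}^2)/d_i, a_{i+1} = floor((a_0 + m_{i+1})/d_{i+1}):
  m_1 = 1*18 - 0 = 18, d_1 = (350 - 18^2)/1 = 26/1 = 26, a_1 = floor((18 + 18)/26) = 1.
  m_2 = 26*1 - 18 = 8, d_2 = (350 - 8^2)/26 = 286/26 = 11, a_2 = floor((18 + 8)/11) = 2.
  m_3 = 11*2 - 8 = 14, d_3 = (350 - 14^2)/11 = 154/11 = 14, a_3 = floor((18 + 14)/14) = 2.
  m_4 = 14*2 - 14 = 14, d_4 = (350 - 14^2)/14 = 154/14 = 11, a_4 = floor((18 + 14)/11) = 2.
  m_5 = 11*2 - 14 = 8, d_5 = (350 - 8^2)/11 = 286/11 = 26, a_5 = floor((18 + 8)/26) = 1.
  m_6 = 26*1 - 8 = 18, d_6 = (350 - 18^2)/26 = 26/26 = 1, a_6 = floor((18 + 18)/1) = 36.
  m_7 = 1*36 - 18 = 18, d_7 = (350 - 18^2)/1 = 26/1 = 26: (m_7, d_7) = (m_1, d_1) = (18, 26), so from here the quotients repeat a_1, ..., a_6; the period length is 6.
Hence the expansion of sqrt(350) is a_0 = 18 followed by the repeating block 1, 2, 2, 2, 1, 36 (period 6).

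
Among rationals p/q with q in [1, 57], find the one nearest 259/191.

61/45

Expand x = 259/191 as a continued fraction with the Euclidean algorithm:
  259 = 1*191 + 68, so a_0 = 1.
  191 = 2*68 + 55, so a_1 = 2.
  68 = 1*55 + 13, so a_2 = 1.
  55 = 4*13 + 3, so a_3 = 4.
  13 = 4*3 + 1, so a_4 = 4.
  3 = 3*1 + 0, so a_5 = 3.
so x = [1; 2, 1, 4, 4, 3].
Convergents (p_i = a_i*p_{i-1} + p_{i-2}, q_i = a_i*q_{i-1} + q_{i-2} with p_{-2}=0, p_{-1}=1, q_{-2}=1, q_{-1}=0), until the denominator exceeds 57:
  i=0: a_0=1, p_0 = 1*1 + 0 = 1, q_0 = 1*0 + 1 = 1.
  i=1: a_1=2, p_1 = 2*1 + 1 = 3, q_1 = 2*1 + 0 = 2.
  i=2: a_2=1, p_2 = 1*3 + 1 = 4, q_2 = 1*2 + 1 = 3.
  i=3: a_3=4, p_3 = 4*4 + 3 = 19, q_3 = 4*3 + 2 = 14.
  i=4: a_4=4, p_4 = 4*19 + 4 = 80, q_4 = 4*14 + 3 = 59.
q_4 = 59 > 57, so the last convergent with denominator <= 57 is p_3/q_3 = 19/14.
The closest fraction with denominator <= 57 is either p_3/q_3 or the intermediate fraction (k*p_3 + p_2)/(k*q_3 + q_2) with the largest k >= 1 whose denominator stays <= 57; these approach x as k grows, and every other convergent or intermediate fraction in range is farther away.
Largest k: floor((57 - q_2)/q_3) = floor((57 - 3)/14) = 3.
That gives (3*19 + 4)/(3*14 + 3) = 61/45.
Compare the errors: |x - 19/14| = |259*14 - 19*191|/(191*14) = 3/2674, and |x - 61/45| = |259*45 - 61*191|/(191*45) = 4/8595.
Cross-multiplying, 4*2674 = 10696 < 25785 = 3*8595, so 4/8595 is smaller: the intermediate fraction 61/45 is closer to x than 19/14.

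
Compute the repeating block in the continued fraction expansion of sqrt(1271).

[35; (1, 1, 1, 6, 2, 6, 1, 1, 1, 70)]

Write x_i = (sqrt(1271) + m_i)/d_i with (m_0, d_0) = (0, 1). a_0 = floor(sqrt(1271)) = 35, since 35^2 = 1225 <= 1271 < 1296 = 36^2.
Iterate m_{i+1} = d_i*a_i - m_i, d_{i+1} = (1271 - m_{i+1}^2)/d_i, a_{i+1} = floor((a_0 + m_{i+1})/d_{i+1}):
  m_1 = 1*35 - 0 = 35, d_1 = (1271 - 35^2)/1 = 46/1 = 46, a_1 = floor((35 + 35)/46) = 1.
  m_2 = 46*1 - 35 = 11, d_2 = (1271 - 11^2)/46 = 1150/46 = 25, a_2 = floor((35 + 11)/25) = 1.
  m_3 = 25*1 - 11 = 14, d_3 = (1271 - 14^2)/25 = 1075/25 = 43, a_3 = floor((35 + 14)/43) = 1.
  m_4 = 43*1 - 14 = 29, d_4 = (1271 - 29^2)/43 = 430/43 = 10, a_4 = floor((35 + 29)/10) = 6.
  m_5 = 10*6 - 29 = 31, d_5 = (1271 - 31^2)/10 = 310/10 = 31, a_5 = floor((35 + 31)/31) = 2.
  m_6 = 31*2 - 31 = 31, d_6 = (1271 - 31^2)/31 = 310/31 = 10, a_6 = floor((35 + 31)/10) = 6.
  m_7 = 10*6 - 31 = 29, d_7 = (1271 - 29^2)/10 = 430/10 = 43, a_7 = floor((35 + 29)/43) = 1.
  m_8 = 43*1 - 29 = 14, d_8 = (1271 - 14^2)/43 = 1075/43 = 25, a_8 = floor((35 + 14)/25) = 1.
  m_9 = 25*1 - 14 = 11, d_9 = (1271 - 11^2)/25 = 1150/25 = 46, a_9 = floor((35 + 11)/46) = 1.
  m_10 = 46*1 - 11 = 35, d_10 = (1271 - 35^2)/46 = 46/46 = 1, a_10 = floor((35 + 35)/1) = 70.
  m_11 = 1*70 - 35 = 35, d_11 = (1271 - 35^2)/1 = 46/1 = 46: (m_11, d_11) = (m_1, d_1) = (35, 46), so from here the quotients repeat a_1, ..., a_10; the period length is 10.
Hence the expansion of sqrt(1271) is a_0 = 35 followed by the repeating block 1, 1, 1, 6, 2, 6, 1, 1, 1, 70 (period 10).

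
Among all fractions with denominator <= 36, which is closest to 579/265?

Expand x = 579/265 as a continued fraction with the Euclidean algorithm:
  579 = 2*265 + 49, so a_0 = 2.
  265 = 5*49 + 20, so a_1 = 5.
  49 = 2*20 + 9, so a_2 = 2.
  20 = 2*9 + 2, so a_3 = 2.
  9 = 4*2 + 1, so a_4 = 4.
  2 = 2*1 + 0, so a_5 = 2.
so x = [2; 5, 2, 2, 4, 2].
Convergents (p_i = a_i*p_{i-1} + p_{i-2}, q_i = a_i*q_{i-1} + q_{i-2} with p_{-2}=0, p_{-1}=1, q_{-2}=1, q_{-1}=0), until the denominator exceeds 36:
  i=0: a_0=2, p_0 = 2*1 + 0 = 2, q_0 = 2*0 + 1 = 1.
  i=1: a_1=5, p_1 = 5*2 + 1 = 11, q_1 = 5*1 + 0 = 5.
  i=2: a_2=2, p_2 = 2*11 + 2 = 24, q_2 = 2*5 + 1 = 11.
  i=3: a_3=2, p_3 = 2*24 + 11 = 59, q_3 = 2*11 + 5 = 27.
  i=4: a_4=4, p_4 = 4*59 + 24 = 260, q_4 = 4*27 + 11 = 119.
q_4 = 119 > 36, so the last convergent with denominator <= 36 is p_3/q_3 = 59/27.
The closest fraction with denominator <= 36 is either p_3/q_3 or the intermediate fraction (k*p_3 + p_2)/(k*q_3 + q_2) with the largest k >= 1 whose denominator stays <= 36; these approach x as k grows, and every other convergent or intermediate fraction in range is farther away.
Largest k: floor((36 - q_2)/q_3) = floor((36 - 11)/27) = 0.
Since k = 0, no intermediate fraction beyond p_3/q_3 has denominator <= 36, so the convergent 59/27 is the closest (its error is |579*27 - 59*265|/(265*27) = 2/7155).

59/27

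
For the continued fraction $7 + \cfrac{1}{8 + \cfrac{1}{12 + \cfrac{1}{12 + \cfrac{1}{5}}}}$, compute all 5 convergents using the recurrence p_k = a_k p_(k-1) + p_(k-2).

7/1, 57/8, 691/97, 8349/1172, 42436/5957

Using the convergent recurrence p_i = a_i*p_{i-1} + p_{i-2}, q_i = a_i*q_{i-1} + q_{i-2} with p_{-2}=0, p_{-1}=1, q_{-2}=1, q_{-1}=0:
  i=0: a_0=7, p_0 = 7*1 + 0 = 7, q_0 = 7*0 + 1 = 1.
  i=1: a_1=8, p_1 = 8*7 + 1 = 57, q_1 = 8*1 + 0 = 8.
  i=2: a_2=12, p_2 = 12*57 + 7 = 691, q_2 = 12*8 + 1 = 97.
  i=3: a_3=12, p_3 = 12*691 + 57 = 8349, q_3 = 12*97 + 8 = 1172.
  i=4: a_4=5, p_4 = 5*8349 + 691 = 42436, q_4 = 5*1172 + 97 = 5957.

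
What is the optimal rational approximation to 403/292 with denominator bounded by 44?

Expand x = 403/292 as a continued fraction with the Euclidean algorithm:
  403 = 1*292 + 111, so a_0 = 1.
  292 = 2*111 + 70, so a_1 = 2.
  111 = 1*70 + 41, so a_2 = 1.
  70 = 1*41 + 29, so a_3 = 1.
  41 = 1*29 + 12, so a_4 = 1.
  29 = 2*12 + 5, so a_5 = 2.
  12 = 2*5 + 2, so a_6 = 2.
  5 = 2*2 + 1, so a_7 = 2.
  2 = 2*1 + 0, so a_8 = 2.
so x = [1; 2, 1, 1, 1, 2, 2, 2, 2].
Convergents (p_i = a_i*p_{i-1} + p_{i-2}, q_i = a_i*q_{i-1} + q_{i-2} with p_{-2}=0, p_{-1}=1, q_{-2}=1, q_{-1}=0), until the denominator exceeds 44:
  i=0: a_0=1, p_0 = 1*1 + 0 = 1, q_0 = 1*0 + 1 = 1.
  i=1: a_1=2, p_1 = 2*1 + 1 = 3, q_1 = 2*1 + 0 = 2.
  i=2: a_2=1, p_2 = 1*3 + 1 = 4, q_2 = 1*2 + 1 = 3.
  i=3: a_3=1, p_3 = 1*4 + 3 = 7, q_3 = 1*3 + 2 = 5.
  i=4: a_4=1, p_4 = 1*7 + 4 = 11, q_4 = 1*5 + 3 = 8.
  i=5: a_5=2, p_5 = 2*11 + 7 = 29, q_5 = 2*8 + 5 = 21.
  i=6: a_6=2, p_6 = 2*29 + 11 = 69, q_6 = 2*21 + 8 = 50.
q_6 = 50 > 44, so the last convergent with denominator <= 44 is p_5/q_5 = 29/21.
The closest fraction with denominator <= 44 is either p_5/q_5 or the intermediate fraction (k*p_5 + p_4)/(k*q_5 + q_4) with the largest k >= 1 whose denominator stays <= 44; these approach x as k grows, and every other convergent or intermediate fraction in range is farther away.
Largest k: floor((44 - q_4)/q_5) = floor((44 - 8)/21) = 1.
That gives (1*29 + 11)/(1*21 + 8) = 40/29.
Compare the errors: |x - 29/21| = |403*21 - 29*292|/(292*21) = 5/6132, and |x - 40/29| = |403*29 - 40*292|/(292*29) = 7/8468.
Cross-multiplying, 5*8468 = 42340 < 42924 = 7*6132, so 5/6132 is smaller: the convergent 29/21 is closer to x than 40/29.

29/21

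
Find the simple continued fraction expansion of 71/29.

Run the Euclidean algorithm on 71 and 29; the successive quotients are the partial quotients a_0, a_1, ... (each step inverts the fractional part left over by the previous one):
  71 = 2*29 + 13, so a_0 = 2.
  29 = 2*13 + 3, so a_1 = 2.
  13 = 4*3 + 1, so a_2 = 4.
  3 = 3*1 + 0, so a_3 = 3.
The remainder reaches 0 after 4 divisions, so the expansion has 4 partial quotients, read off in order.

[2; 2, 4, 3]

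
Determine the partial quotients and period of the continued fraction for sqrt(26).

[5; (10)]

Write x_i = (sqrt(26) + m_i)/d_i with (m_0, d_0) = (0, 1). a_0 = floor(sqrt(26)) = 5, since 5^2 = 25 <= 26 < 36 = 6^2.
Iterate m_{i+1} = d_i*a_i - m_i, d_{i+1} = (26 - m_{i+1}^2)/d_i, a_{i+1} = floor((a_0 + m_{i+1})/d_{i+1}):
  m_1 = 1*5 - 0 = 5, d_1 = (26 - 5^2)/1 = 1/1 = 1, a_1 = floor((5 + 5)/1) = 10.
  m_2 = 1*10 - 5 = 5, d_2 = (26 - 5^2)/1 = 1/1 = 1: (m_2, d_2) = (m_1, d_1) = (5, 1), so from here the quotient a_1 repeats; the period length is 1.
Hence the expansion of sqrt(26) is a_0 = 5 followed by the repeating block 10 (period 1).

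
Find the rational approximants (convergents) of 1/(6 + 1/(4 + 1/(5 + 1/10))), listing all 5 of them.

Using the convergent recurrence p_i = a_i*p_{i-1} + p_{i-2}, q_i = a_i*q_{i-1} + q_{i-2} with p_{-2}=0, p_{-1}=1, q_{-2}=1, q_{-1}=0:
  i=0: a_0=0, p_0 = 0*1 + 0 = 0, q_0 = 0*0 + 1 = 1.
  i=1: a_1=6, p_1 = 6*0 + 1 = 1, q_1 = 6*1 + 0 = 6.
  i=2: a_2=4, p_2 = 4*1 + 0 = 4, q_2 = 4*6 + 1 = 25.
  i=3: a_3=5, p_3 = 5*4 + 1 = 21, q_3 = 5*25 + 6 = 131.
  i=4: a_4=10, p_4 = 10*21 + 4 = 214, q_4 = 10*131 + 25 = 1335.

0/1, 1/6, 4/25, 21/131, 214/1335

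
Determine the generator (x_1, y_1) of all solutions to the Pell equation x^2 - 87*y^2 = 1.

(x, y) = (28, 3)

First expand sqrt(87) as a continued fraction. With x_i = (sqrt(87) + m_i)/d_i and (m_0, d_0) = (0, 1): a_0 = floor(sqrt(87)) = 9, since 9^2 = 81 <= 87 < 100 = 10^2.
Iterate m_{i+1} = d_i*a_i - m_i, d_{i+1} = (87 - m_{i+1}^2)/d_i, a_{i+1} = floor((a_0 + m_{i+1})/d_{i+1}):
  m_1 = 1*9 - 0 = 9, d_1 = (87 - 9^2)/1 = 6/1 = 6, a_1 = floor((9 + 9)/6) = 3.
  m_2 = 6*3 - 9 = 9, d_2 = (87 - 9^2)/6 = 6/6 = 1, a_2 = floor((9 + 9)/1) = 18.
  m_3 = 1*18 - 9 = 9, d_3 = (87 - 9^2)/1 = 6/1 = 6: (m_3, d_3) = (m_1, d_1) = (9, 6), so from here the quotients repeat a_1, a_2; the period length is 2.
So sqrt(87) = [9; (3, 18)] with period length k = 2.
k is even, so the fundamental solution of x^2 - 87y^2 = 1 is (p_{k-1}, q_{k-1}) = (p_1, q_1); compute convergents through index 1.
Convergents (p_i = a_i*p_{i-1} + p_{i-2}, q_i = a_i*q_{i-1} + q_{i-2} with p_{-2}=0, p_{-1}=1, q_{-2}=1, q_{-1}=0):
  i=0: a_0=9, p_0 = 9*1 + 0 = 9, q_0 = 9*0 + 1 = 1.
  i=1: a_1=3, p_1 = 3*9 + 1 = 28, q_1 = 3*1 + 0 = 3.
Check: 28^2 - 87*3^2 = 784 - 783 = 1, so (x, y) = (28, 3) solves the equation, and by the theorem it is the least positive solution.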